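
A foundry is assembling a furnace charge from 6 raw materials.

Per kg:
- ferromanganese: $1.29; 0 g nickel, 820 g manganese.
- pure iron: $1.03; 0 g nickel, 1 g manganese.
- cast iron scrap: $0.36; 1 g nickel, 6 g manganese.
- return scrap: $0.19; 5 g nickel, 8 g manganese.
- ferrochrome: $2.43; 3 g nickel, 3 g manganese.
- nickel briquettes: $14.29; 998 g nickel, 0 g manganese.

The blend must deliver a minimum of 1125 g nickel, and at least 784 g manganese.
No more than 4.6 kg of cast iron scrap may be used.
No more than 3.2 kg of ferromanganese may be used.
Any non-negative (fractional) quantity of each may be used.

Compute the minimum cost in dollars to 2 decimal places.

Set it up as a linear program. Let x1 = kg of ferromanganese, x2 = kg of pure iron, x3 = kg of cast iron scrap, x4 = kg of return scrap, x5 = kg of ferrochrome, x6 = kg of nickel briquettes.
Minimise 1.29x1 + 1.03x2 + 0.36x3 + 0.19x4 + 2.43x5 + 14.29x6 s.t.:
  1x3 + 5x4 + 3x5 + 998x6 ≥ 1125   (nickel)
  820x1 + 1x2 + 6x3 + 8x4 + 3x5 ≥ 784   (manganese)
  x3 ≤ 4.6
  x1 ≤ 3.2
  x1, x2, x3, x4, x5, x6 ≥ 0.
At the optimum only ferromanganese, nickel briquettes are positive (pure iron, cast iron scrap, return scrap, ferrochrome = 0). The nickel and manganese requirements are met with equality.
Solving gives x1 = 0.9561, x6 = 1.127.
Total cost: 1.29·0.9561 + 14.29·1.127 = 17.3382.

$17.34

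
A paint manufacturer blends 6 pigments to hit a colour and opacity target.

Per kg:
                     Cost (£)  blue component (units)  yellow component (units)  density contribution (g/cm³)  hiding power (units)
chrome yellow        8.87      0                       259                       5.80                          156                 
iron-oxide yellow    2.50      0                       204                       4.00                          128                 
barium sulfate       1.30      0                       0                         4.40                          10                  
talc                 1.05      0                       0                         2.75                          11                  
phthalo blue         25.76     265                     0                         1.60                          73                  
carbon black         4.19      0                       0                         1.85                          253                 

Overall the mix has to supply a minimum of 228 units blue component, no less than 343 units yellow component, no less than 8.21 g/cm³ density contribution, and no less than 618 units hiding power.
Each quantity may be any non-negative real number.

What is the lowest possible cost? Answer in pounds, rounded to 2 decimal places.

£32.00

Treat it as an LP. Let x1 = kg of chrome yellow, x2 = kg of iron-oxide yellow, x3 = kg of barium sulfate, x4 = kg of talc, x5 = kg of phthalo blue, x6 = kg of carbon black.
Minimise 8.87x1 + 2.5x2 + 1.3x3 + 1.05x4 + 25.76x5 + 4.19x6 subject to:
  265x5 ≥ 228   (blue component)
  259x1 + 204x2 ≥ 343   (yellow component)
  5.8x1 + 4x2 + 4.4x3 + 2.75x4 + 1.6x5 + 1.85x6 ≥ 8.21   (density contribution)
  156x1 + 128x2 + 10x3 + 11x4 + 73x5 + 253x6 ≥ 618   (hiding power)
  x1, x2, x3, x4, x5, x6 ≥ 0.
At the optimum only iron-oxide yellow, phthalo blue, carbon black are positive (chrome yellow, barium sulfate, talc = 0). The blue component, yellow component, hiding power requirements are met with equality.
Optimal quantities: iron-oxide yellow = 1.681 kg, phthalo blue = 0.8604 kg, carbon black = 1.344 kg.
Total cost: 2.5·1.681 + 25.76·0.8604 + 4.19·1.344 = 31.9978.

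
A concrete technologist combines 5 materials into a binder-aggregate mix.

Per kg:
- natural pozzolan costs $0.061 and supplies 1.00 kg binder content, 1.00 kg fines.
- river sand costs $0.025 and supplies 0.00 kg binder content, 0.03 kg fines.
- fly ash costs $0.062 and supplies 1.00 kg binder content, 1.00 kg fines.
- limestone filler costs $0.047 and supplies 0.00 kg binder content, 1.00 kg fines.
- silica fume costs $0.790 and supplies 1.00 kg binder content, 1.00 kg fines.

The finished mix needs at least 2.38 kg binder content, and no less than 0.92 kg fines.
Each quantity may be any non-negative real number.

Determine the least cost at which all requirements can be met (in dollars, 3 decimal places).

Let x1 = kg of natural pozzolan, x2 = kg of river sand, x3 = kg of fly ash, x4 = kg of limestone filler, x5 = kg of silica fume.
Minimise 0.061x1 + 0.025x2 + 0.062x3 + 0.047x4 + 0.79x5 with:
  1x1 + 1x3 + 1x5 ≥ 2.38   (binder content)
  1x1 + 0.03x2 + 1x3 + 1x4 + 1x5 ≥ 0.92   (fines)
  x1, x2, x3, x4, x5 ≥ 0.
The cheapest feasible vertex uses only natural pozzolan; river sand, fly ash, limestone filler, silica fume are not used. The binder content requirement is met with equality.
Solving gives x1 = 2.38.
Objective = 0.061·2.38 = 0.14518.

$0.145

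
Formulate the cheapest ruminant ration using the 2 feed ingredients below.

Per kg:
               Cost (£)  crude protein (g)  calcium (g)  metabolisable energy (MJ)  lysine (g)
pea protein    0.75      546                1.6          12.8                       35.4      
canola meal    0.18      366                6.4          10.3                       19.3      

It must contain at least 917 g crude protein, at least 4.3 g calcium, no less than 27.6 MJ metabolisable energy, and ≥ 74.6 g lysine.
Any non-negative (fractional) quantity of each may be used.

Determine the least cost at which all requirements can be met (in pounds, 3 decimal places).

£0.696

Set it up as a linear program. Let x1 = kg of pea protein, x2 = kg of canola meal.
min 0.75x1 + 0.18x2 with:
  546x1 + 366x2 ≥ 917   (crude protein)
  1.6x1 + 6.4x2 ≥ 4.3   (calcium)
  12.8x1 + 10.3x2 ≥ 27.6   (metabolisable energy)
  35.4x1 + 19.3x2 ≥ 74.6   (lysine)
  x1, x2 ≥ 0.
The minimum-cost mix takes nothing from pea protein — only canola meal. Binding constraint: lysine.
Optimal quantities: canola meal = 3.865 kg.
Objective = 0.18·3.865 = 0.69570.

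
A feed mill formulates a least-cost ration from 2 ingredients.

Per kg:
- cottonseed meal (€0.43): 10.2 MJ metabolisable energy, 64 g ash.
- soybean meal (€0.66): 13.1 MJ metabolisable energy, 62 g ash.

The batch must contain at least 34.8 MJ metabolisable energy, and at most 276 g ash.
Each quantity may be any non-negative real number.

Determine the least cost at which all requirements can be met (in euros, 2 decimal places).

€1.47

Treat it as an LP. Let x1 = kg of cottonseed meal, x2 = kg of soybean meal.
Minimise 0.43x1 + 0.66x2 s.t.:
  10.2x1 + 13.1x2 ≥ 34.8   (metabolisable energy)
  64x1 + 62x2 ≤ 276   (ash)
  x1, x2 ≥ 0.
The cheapest feasible vertex uses only cottonseed meal; soybean meal is not used. The metabolisable energy requirement is met with equality.
So cottonseed meal = 3.412 kg.
Total cost: 0.43·3.412 = 1.4672.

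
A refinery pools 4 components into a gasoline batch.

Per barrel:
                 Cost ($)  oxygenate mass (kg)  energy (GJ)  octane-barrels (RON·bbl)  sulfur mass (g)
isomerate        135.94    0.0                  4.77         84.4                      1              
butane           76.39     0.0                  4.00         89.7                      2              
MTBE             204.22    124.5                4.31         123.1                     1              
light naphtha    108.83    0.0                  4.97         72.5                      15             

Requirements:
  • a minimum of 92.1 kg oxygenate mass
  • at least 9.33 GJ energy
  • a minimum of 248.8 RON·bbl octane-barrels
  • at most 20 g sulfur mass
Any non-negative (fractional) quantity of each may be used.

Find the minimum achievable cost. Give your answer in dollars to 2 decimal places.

$285.40

Let x1 = barrels of isomerate, x2 = barrels of butane, x3 = barrels of MTBE, x4 = barrels of light naphtha.
Minimise 135.94x1 + 76.39x2 + 204.22x3 + 108.83x4 subject to:
  124.5x3 ≥ 92.1   (oxygenate mass)
  4.77x1 + 4x2 + 4.31x3 + 4.97x4 ≥ 9.33   (energy)
  84.4x1 + 89.7x2 + 123.1x3 + 72.5x4 ≥ 248.8   (octane-barrels)
  1x1 + 2x2 + 1x3 + 15x4 ≤ 20   (sulfur mass)
  x1, x2, x3, x4 ≥ 0.
At the optimum only butane, MTBE are positive (isomerate, light naphtha = 0). Binding constraints: oxygenate mass and octane-barrels.
So butane = 1.75848 barrels, MTBE = 0.739759 barrels.
Hence cost = 76.39·1.75848 + 204.22·0.739759 = $285.4039.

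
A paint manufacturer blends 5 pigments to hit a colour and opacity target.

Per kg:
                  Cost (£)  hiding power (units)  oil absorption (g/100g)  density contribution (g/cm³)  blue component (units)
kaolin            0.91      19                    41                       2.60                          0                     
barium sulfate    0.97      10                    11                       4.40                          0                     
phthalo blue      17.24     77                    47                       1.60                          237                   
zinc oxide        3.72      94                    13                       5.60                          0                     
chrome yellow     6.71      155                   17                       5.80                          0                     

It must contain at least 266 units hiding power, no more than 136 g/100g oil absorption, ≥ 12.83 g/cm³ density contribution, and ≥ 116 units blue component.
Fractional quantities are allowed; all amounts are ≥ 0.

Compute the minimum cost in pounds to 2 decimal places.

£17.47

This is a linear program. Let x1 = kg of kaolin, x2 = kg of barium sulfate, x3 = kg of phthalo blue, x4 = kg of zinc oxide, x5 = kg of chrome yellow.
Minimize 0.91x1 + 0.97x2 + 17.24x3 + 3.72x4 + 6.71x5 subject to:
  19x1 + 10x2 + 77x3 + 94x4 + 155x5 ≥ 266   (hiding power)
  41x1 + 11x2 + 47x3 + 13x4 + 17x5 ≤ 136   (oil absorption)
  2.6x1 + 4.4x2 + 1.6x3 + 5.6x4 + 5.8x5 ≥ 12.83   (density contribution)
  237x3 ≥ 116   (blue component)
  x1, x2, x3, x4, x5 ≥ 0.
The optimal basis is {phthalo blue, zinc oxide}; kaolin, barium sulfate, chrome yellow drop out. The hiding power and blue component requirements are met with equality.
Solving gives x3 = 0.4895, x4 = 2.429.
Hence cost = 17.24·0.4895 + 3.72·2.429 = £17.4749.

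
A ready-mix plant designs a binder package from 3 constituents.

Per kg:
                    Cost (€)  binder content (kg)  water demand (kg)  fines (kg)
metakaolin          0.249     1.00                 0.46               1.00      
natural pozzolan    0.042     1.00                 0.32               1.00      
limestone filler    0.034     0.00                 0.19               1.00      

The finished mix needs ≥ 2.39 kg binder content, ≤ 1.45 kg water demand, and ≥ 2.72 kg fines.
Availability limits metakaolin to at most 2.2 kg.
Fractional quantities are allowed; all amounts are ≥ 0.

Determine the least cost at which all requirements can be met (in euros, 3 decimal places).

€0.112

Let x1 = kg of metakaolin, x2 = kg of natural pozzolan, x3 = kg of limestone filler.
Minimise 0.249x1 + 0.042x2 + 0.034x3 with:
  1x1 + 1x2 ≥ 2.39   (binder content)
  0.46x1 + 0.32x2 + 0.19x3 ≤ 1.45   (water demand)
  1x1 + 1x2 + 1x3 ≥ 2.72   (fines)
  x1 ≤ 2.2
  x1, x2, x3 ≥ 0.
The optimal basis is {natural pozzolan, limestone filler}; metakaolin drops out. The binder content and fines requirements are met with equality.
That vertex is x2 = 2.39, x3 = 0.33.
Hence cost = 0.042·2.39 + 0.034·0.33 = €0.11160.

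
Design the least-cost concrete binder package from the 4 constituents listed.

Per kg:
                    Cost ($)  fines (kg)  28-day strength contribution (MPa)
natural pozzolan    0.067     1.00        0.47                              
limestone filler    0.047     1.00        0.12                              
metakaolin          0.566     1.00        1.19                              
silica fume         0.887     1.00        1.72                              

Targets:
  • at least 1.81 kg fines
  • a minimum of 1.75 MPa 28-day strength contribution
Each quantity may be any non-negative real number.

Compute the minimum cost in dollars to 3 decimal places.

$0.249

Treat it as an LP. Let x1 = kg of natural pozzolan, x2 = kg of limestone filler, x3 = kg of metakaolin, x4 = kg of silica fume.
min 0.067x1 + 0.047x2 + 0.566x3 + 0.887x4 with:
  1x1 + 1x2 + 1x3 + 1x4 ≥ 1.81   (fines)
  0.47x1 + 0.12x2 + 1.19x3 + 1.72x4 ≥ 1.75   (28-day strength contribution)
  x1, x2, x3, x4 ≥ 0.
The minimum-cost mix takes nothing from limestone filler, metakaolin, silica fume — only natural pozzolan. Binding constraint: 28-day strength contribution.
Optimal quantities: natural pozzolan = 3.723 kg.
Hence cost = 0.067·3.723 = $0.24944.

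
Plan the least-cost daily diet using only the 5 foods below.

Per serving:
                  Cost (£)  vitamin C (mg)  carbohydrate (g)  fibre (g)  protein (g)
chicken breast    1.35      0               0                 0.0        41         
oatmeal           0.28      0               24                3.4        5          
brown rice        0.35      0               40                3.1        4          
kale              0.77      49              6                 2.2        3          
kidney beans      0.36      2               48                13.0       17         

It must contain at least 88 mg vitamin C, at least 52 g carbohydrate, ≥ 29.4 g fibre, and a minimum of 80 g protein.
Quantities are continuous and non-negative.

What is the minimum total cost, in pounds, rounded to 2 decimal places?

Let x1 = servings of chicken breast, x2 = servings of oatmeal, x3 = servings of brown rice, x4 = servings of kale, x5 = servings of kidney beans.
Minimize 1.35x1 + 0.28x2 + 0.35x3 + 0.77x4 + 0.36x5 with:
  49x4 + 2x5 ≥ 88   (vitamin C)
  24x2 + 40x3 + 6x4 + 48x5 ≥ 52   (carbohydrate)
  3.4x2 + 3.1x3 + 2.2x4 + 13x5 ≥ 29.4   (fibre)
  41x1 + 5x2 + 4x3 + 3x4 + 17x5 ≥ 80   (protein)
  x1, x2, x3, x4, x5 ≥ 0.
At the optimum only kale, kidney beans are positive (chicken breast, oatmeal, brown rice = 0). The vitamin C and protein requirements are met with equality.
Optimal quantities: kale = 1.615 servings, kidney beans = 4.421 servings.
Cost = 0.77·1.615 + 0.36·4.421 = 2.8351.

£2.84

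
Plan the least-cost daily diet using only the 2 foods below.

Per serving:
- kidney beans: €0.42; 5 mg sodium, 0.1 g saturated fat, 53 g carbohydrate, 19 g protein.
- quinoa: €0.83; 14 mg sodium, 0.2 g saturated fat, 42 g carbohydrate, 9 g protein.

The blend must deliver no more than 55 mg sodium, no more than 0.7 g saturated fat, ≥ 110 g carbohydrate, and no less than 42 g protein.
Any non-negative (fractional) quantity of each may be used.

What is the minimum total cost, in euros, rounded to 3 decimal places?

Set it up as a linear program. Let x1 = servings of kidney beans, x2 = servings of quinoa.
Minimise 0.42x1 + 0.83x2 with:
  5x1 + 14x2 ≤ 55   (sodium)
  0.1x1 + 0.2x2 ≤ 0.7   (saturated fat)
  53x1 + 42x2 ≥ 110   (carbohydrate)
  19x1 + 9x2 ≥ 42   (protein)
  x1, x2 ≥ 0.
The optimal basis is {kidney beans}; quinoa drops out. There the protein constraint is tight.
Solving gives x1 = 2.2105.
Hence cost = 0.42·2.2105 = €0.92841.

€0.928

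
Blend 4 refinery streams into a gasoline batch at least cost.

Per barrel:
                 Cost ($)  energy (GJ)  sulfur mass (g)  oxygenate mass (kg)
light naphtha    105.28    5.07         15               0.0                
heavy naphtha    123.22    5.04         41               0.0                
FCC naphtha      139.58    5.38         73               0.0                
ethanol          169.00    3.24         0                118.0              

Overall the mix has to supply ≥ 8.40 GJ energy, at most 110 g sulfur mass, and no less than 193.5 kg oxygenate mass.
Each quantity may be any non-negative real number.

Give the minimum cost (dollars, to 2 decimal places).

Treat it as an LP. Let x1 = barrels of light naphtha, x2 = barrels of heavy naphtha, x3 = barrels of FCC naphtha, x4 = barrels of ethanol.
Minimize 105.28x1 + 123.22x2 + 139.58x3 + 169x4 subject to:
  5.07x1 + 5.04x2 + 5.38x3 + 3.24x4 ≥ 8.4   (energy)
  15x1 + 41x2 + 73x3 ≤ 110   (sulfur mass)
  118x4 ≥ 193.5   (oxygenate mass)
  x1, x2, x3, x4 ≥ 0.
At the optimum only light naphtha, ethanol are positive (heavy naphtha, FCC naphtha = 0). The energy and oxygenate mass requirements are met with equality.
Solving gives x1 = 0.60887, x4 = 1.6398.
Total cost: 105.28·0.60887 + 169·1.6398 = 341.2280.

$341.23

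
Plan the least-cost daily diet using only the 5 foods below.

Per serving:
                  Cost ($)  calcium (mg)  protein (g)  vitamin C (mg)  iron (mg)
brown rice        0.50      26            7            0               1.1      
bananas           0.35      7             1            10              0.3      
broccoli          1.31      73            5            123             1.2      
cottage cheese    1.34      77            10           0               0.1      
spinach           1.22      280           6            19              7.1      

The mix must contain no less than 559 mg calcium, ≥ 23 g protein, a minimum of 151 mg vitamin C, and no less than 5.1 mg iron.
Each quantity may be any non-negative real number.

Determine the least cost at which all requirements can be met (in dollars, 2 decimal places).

Let x1 = servings of brown rice, x2 = servings of bananas, x3 = servings of broccoli, x4 = servings of cottage cheese, x5 = servings of spinach.
Minimize 0.5x1 + 0.35x2 + 1.31x3 + 1.34x4 + 1.22x5 with:
  26x1 + 7x2 + 73x3 + 77x4 + 280x5 ≥ 559   (calcium)
  7x1 + 1x2 + 5x3 + 10x4 + 6x5 ≥ 23   (protein)
  10x2 + 123x3 + 19x5 ≥ 151   (vitamin C)
  1.1x1 + 0.3x2 + 1.2x3 + 0.1x4 + 7.1x5 ≥ 5.1   (iron)
  x1, x2, x3, x4, x5 ≥ 0.
The optimal basis is {brown rice, broccoli, spinach}; bananas, cottage cheese drop out. Binding constraints: calcium, protein, vitamin C.
So brown rice = 1.19 servings, broccoli = 0.9756 servings, spinach = 1.632 servings.
Cost = 0.5·1.19 + 1.31·0.9756 + 1.22·1.632 = 3.8641.

$3.86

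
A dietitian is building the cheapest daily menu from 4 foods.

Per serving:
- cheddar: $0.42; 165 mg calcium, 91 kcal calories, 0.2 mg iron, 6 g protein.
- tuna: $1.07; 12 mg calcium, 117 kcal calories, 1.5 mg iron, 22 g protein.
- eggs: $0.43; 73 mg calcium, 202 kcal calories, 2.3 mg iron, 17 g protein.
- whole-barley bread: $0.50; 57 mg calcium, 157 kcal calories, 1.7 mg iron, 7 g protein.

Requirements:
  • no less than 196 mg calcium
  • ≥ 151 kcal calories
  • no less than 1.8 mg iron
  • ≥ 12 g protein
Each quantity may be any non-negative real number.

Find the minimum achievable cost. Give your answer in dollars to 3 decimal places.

This is a linear program. Let x1 = servings of cheddar, x2 = servings of tuna, x3 = servings of eggs, x4 = servings of whole-barley bread.
min 0.42x1 + 1.07x2 + 0.43x3 + 0.5x4 s.t.:
  165x1 + 12x2 + 73x3 + 57x4 ≥ 196   (calcium)
  91x1 + 117x2 + 202x3 + 157x4 ≥ 151   (calories)
  0.2x1 + 1.5x2 + 2.3x3 + 1.7x4 ≥ 1.8   (iron)
  6x1 + 22x2 + 17x3 + 7x4 ≥ 12   (protein)
  x1, x2, x3, x4 ≥ 0.
The minimum-cost mix takes nothing from tuna, whole-barley bread — only cheddar, eggs. Binding constraints: calcium and iron.
Optimal quantities: cheddar = 0.8753 servings, eggs = 0.7065 servings.
Total cost: 0.42·0.8753 + 0.43·0.7065 = 0.67142.

$0.671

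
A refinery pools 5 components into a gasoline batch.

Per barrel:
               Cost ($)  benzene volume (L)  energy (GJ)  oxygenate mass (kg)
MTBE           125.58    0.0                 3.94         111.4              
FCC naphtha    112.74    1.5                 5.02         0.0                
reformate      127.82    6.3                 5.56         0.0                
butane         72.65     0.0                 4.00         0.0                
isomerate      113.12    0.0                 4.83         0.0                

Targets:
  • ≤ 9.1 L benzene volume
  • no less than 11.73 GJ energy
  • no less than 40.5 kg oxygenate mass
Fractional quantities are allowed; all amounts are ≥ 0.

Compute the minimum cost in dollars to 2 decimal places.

Treat it as an LP. Let x1 = barrels of MTBE, x2 = barrels of FCC naphtha, x3 = barrels of reformate, x4 = barrels of butane, x5 = barrels of isomerate.
min 125.58x1 + 112.74x2 + 127.82x3 + 72.65x4 + 113.12x5 with:
  1.5x2 + 6.3x3 ≤ 9.1   (benzene volume)
  3.94x1 + 5.02x2 + 5.56x3 + 4x4 + 4.83x5 ≥ 11.73   (energy)
  111.4x1 ≥ 40.5   (oxygenate mass)
  x1, x2, x3, x4, x5 ≥ 0.
The optimal basis is {MTBE, butane}; FCC naphtha, reformate, isomerate drop out. There the energy and oxygenate mass constraints are tight.
That vertex is x1 = 0.363555, x4 = 2.5744.
Objective = 125.58·0.363555 + 72.65·2.5744 = 232.6854.

$232.69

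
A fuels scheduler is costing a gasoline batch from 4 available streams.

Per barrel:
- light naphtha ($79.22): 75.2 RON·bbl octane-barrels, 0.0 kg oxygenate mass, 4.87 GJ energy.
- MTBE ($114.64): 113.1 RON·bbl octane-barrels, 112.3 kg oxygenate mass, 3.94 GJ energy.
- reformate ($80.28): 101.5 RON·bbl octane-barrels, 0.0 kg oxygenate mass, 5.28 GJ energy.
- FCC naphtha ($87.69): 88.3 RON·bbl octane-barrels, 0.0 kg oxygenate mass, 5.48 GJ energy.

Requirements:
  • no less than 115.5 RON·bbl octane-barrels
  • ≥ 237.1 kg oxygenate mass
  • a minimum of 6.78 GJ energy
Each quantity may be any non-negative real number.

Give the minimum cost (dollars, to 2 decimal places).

Let x1 = barrels of light naphtha, x2 = barrels of MTBE, x3 = barrels of reformate, x4 = barrels of FCC naphtha.
min 79.22x1 + 114.64x2 + 80.28x3 + 87.69x4 with:
  75.2x1 + 113.1x2 + 101.5x3 + 88.3x4 ≥ 115.5   (octane-barrels)
  112.3x2 ≥ 237.1   (oxygenate mass)
  4.87x1 + 3.94x2 + 5.28x3 + 5.48x4 ≥ 6.78   (energy)
  x1, x2, x3, x4 ≥ 0.
The optimal basis is {MTBE}; light naphtha, reformate, FCC naphtha drop out. Binding constraint: oxygenate mass.
So MTBE = 2.1113 barrels.
Hence cost = 114.64·2.1113 = $242.0394.

$242.04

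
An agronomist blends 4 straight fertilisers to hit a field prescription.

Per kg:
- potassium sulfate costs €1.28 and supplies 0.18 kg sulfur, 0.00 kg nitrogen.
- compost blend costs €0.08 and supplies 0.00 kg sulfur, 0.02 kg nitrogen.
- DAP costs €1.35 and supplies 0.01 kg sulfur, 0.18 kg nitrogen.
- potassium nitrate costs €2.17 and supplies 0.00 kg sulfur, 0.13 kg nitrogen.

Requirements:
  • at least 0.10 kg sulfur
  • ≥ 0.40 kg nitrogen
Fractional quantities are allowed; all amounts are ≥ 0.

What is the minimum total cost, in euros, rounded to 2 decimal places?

Let x1 = kg of potassium sulfate, x2 = kg of compost blend, x3 = kg of DAP, x4 = kg of potassium nitrate.
Minimize 1.28x1 + 0.08x2 + 1.35x3 + 2.17x4 subject to:
  0.18x1 + 0.01x3 ≥ 0.1   (sulfur)
  0.02x2 + 0.18x3 + 0.13x4 ≥ 0.4   (nitrogen)
  x1, x2, x3, x4 ≥ 0.
The cheapest feasible vertex uses only potassium sulfate, compost blend; DAP, potassium nitrate are not used. There the sulfur and nitrogen constraints are tight.
Solving gives x1 = 0.5556, x2 = 20.
Total cost: 1.28·0.5556 + 0.08·20 = 2.3112.

€2.31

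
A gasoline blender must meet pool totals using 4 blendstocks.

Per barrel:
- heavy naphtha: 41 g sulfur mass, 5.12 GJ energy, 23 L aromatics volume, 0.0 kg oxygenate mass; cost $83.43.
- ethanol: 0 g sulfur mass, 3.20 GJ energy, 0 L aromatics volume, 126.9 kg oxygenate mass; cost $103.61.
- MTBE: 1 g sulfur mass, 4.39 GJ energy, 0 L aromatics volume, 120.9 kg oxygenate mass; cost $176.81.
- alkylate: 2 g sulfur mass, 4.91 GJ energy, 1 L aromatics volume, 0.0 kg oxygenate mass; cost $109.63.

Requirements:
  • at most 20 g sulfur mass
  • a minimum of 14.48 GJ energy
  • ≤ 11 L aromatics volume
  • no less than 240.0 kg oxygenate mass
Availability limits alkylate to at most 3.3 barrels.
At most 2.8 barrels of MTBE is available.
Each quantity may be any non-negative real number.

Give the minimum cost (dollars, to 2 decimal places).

Treat it as an LP. Let x1 = barrels of heavy naphtha, x2 = barrels of ethanol, x3 = barrels of MTBE, x4 = barrels of alkylate.
Minimize 83.43x1 + 103.61x2 + 176.81x3 + 109.63x4 with:
  41x1 + 1x3 + 2x4 ≤ 20   (sulfur mass)
  5.12x1 + 3.2x2 + 4.39x3 + 4.91x4 ≥ 14.48   (energy)
  23x1 + 1x4 ≤ 11   (aromatics volume)
  126.9x2 + 120.9x3 ≥ 240   (oxygenate mass)
  x4 ≤ 3.3
  x3 ≤ 2.8
  x1, x2, x3, x4 ≥ 0.
The minimum-cost mix takes nothing from MTBE — only heavy naphtha, ethanol, alkylate. Binding constraints: energy, aromatics volume, oxygenate mass.
So heavy naphtha = 0.422799 barrels, ethanol = 1.89125 barrels, alkylate = 1.27561 barrels.
Objective = 83.43·0.422799 + 103.61·1.89125 + 109.63·1.27561 = 371.0717.

$371.07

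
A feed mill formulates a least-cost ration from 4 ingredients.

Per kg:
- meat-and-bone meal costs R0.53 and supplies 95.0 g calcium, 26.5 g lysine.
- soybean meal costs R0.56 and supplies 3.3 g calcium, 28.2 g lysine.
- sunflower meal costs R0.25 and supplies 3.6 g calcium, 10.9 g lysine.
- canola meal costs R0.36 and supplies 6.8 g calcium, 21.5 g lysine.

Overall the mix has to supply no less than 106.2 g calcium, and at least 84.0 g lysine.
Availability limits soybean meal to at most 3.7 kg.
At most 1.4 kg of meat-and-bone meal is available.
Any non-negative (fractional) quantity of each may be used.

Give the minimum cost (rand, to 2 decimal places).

Set it up as a linear program. Let x1 = kg of meat-and-bone meal, x2 = kg of soybean meal, x3 = kg of sunflower meal, x4 = kg of canola meal.
Minimize 0.53x1 + 0.56x2 + 0.25x3 + 0.36x4 s.t.:
  95x1 + 3.3x2 + 3.6x3 + 6.8x4 ≥ 106.2   (calcium)
  26.5x1 + 28.2x2 + 10.9x3 + 21.5x4 ≥ 84   (lysine)
  x2 ≤ 3.7
  x1 ≤ 1.4
  x1, x2, x3, x4 ≥ 0.
The minimum-cost mix takes nothing from soybean meal, sunflower meal — only meat-and-bone meal, canola meal. Binding constraints: calcium and lysine.
That vertex is x1 = 0.9193, x4 = 2.774.
Hence cost = 0.53·0.9193 + 0.36·2.774 = R1.4859.

R1.49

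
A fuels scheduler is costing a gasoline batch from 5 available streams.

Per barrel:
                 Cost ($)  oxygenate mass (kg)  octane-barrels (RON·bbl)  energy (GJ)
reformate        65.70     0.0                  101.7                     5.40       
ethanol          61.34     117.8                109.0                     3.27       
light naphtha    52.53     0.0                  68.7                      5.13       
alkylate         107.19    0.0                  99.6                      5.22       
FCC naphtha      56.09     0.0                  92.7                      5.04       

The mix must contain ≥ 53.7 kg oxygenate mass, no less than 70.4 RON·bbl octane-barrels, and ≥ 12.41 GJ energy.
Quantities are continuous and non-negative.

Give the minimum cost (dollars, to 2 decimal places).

$139.77

Treat it as an LP. Let x1 = barrels of reformate, x2 = barrels of ethanol, x3 = barrels of light naphtha, x4 = barrels of alkylate, x5 = barrels of FCC naphtha.
min 65.7x1 + 61.34x2 + 52.53x3 + 107.19x4 + 56.09x5 with:
  117.8x2 ≥ 53.7   (oxygenate mass)
  101.7x1 + 109x2 + 68.7x3 + 99.6x4 + 92.7x5 ≥ 70.4   (octane-barrels)
  5.4x1 + 3.27x2 + 5.13x3 + 5.22x4 + 5.04x5 ≥ 12.41   (energy)
  x1, x2, x3, x4, x5 ≥ 0.
The optimal basis is {ethanol, light naphtha}; reformate, alkylate, FCC naphtha drop out. The oxygenate mass and energy requirements are met with equality.
So ethanol = 0.45586 barrels, light naphtha = 2.1285 barrels.
Hence cost = 61.34·0.45586 + 52.53·2.1285 = $139.7726.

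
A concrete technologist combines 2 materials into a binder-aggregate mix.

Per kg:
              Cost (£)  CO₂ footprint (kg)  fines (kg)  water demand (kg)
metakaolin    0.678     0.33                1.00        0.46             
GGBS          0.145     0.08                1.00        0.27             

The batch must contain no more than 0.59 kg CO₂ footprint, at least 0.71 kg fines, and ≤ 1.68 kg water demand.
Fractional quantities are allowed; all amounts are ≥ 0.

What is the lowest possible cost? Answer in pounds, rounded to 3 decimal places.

Treat it as an LP. Let x1 = kg of metakaolin, x2 = kg of GGBS.
Minimize 0.678x1 + 0.145x2 with:
  0.33x1 + 0.08x2 ≤ 0.59   (CO₂ footprint)
  1x1 + 1x2 ≥ 0.71   (fines)
  0.46x1 + 0.27x2 ≤ 1.68   (water demand)
  x1, x2 ≥ 0.
The optimal basis is {GGBS}; metakaolin drops out. There the fines constraint is tight.
That vertex is x2 = 0.71.
Hence cost = 0.145·0.71 = £0.10295.

£0.103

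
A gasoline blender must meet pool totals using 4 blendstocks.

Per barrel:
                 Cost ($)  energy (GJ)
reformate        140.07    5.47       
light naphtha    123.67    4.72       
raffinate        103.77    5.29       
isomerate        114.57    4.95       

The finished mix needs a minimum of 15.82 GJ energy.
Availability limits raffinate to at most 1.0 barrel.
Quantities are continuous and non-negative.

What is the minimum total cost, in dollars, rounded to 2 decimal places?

$347.49

This is a linear program. Let x1 = barrels of reformate, x2 = barrels of light naphtha, x3 = barrels of raffinate, x4 = barrels of isomerate.
Minimise 140.07x1 + 123.67x2 + 103.77x3 + 114.57x4 subject to:
  5.47x1 + 4.72x2 + 5.29x3 + 4.95x4 ≥ 15.82   (energy)
  x3 ≤ 1
  x1, x2, x3, x4 ≥ 0.
At the optimum only raffinate, isomerate are positive (reformate, light naphtha = 0). Binding constraints: energy and the raffinate cap.
Solving gives x3 = 1, x4 = 2.1273.
Total cost: 103.77·1 + 114.57·2.1273 = 347.4948.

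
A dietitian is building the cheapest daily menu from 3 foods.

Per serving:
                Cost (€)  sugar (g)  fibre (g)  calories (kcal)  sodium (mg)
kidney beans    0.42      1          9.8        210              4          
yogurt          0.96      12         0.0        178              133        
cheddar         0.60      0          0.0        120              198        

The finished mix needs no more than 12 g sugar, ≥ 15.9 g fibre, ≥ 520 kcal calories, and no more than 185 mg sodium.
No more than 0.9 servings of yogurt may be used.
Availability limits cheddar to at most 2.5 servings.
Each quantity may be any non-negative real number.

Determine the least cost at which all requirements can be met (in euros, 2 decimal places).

Let x1 = servings of kidney beans, x2 = servings of yogurt, x3 = servings of cheddar.
Minimise 0.42x1 + 0.96x2 + 0.6x3 s.t.:
  1x1 + 12x2 ≤ 12   (sugar)
  9.8x1 ≥ 15.9   (fibre)
  210x1 + 178x2 + 120x3 ≥ 520   (calories)
  4x1 + 133x2 + 198x3 ≤ 185   (sodium)
  x2 ≤ 0.9
  x3 ≤ 2.5
  x1, x2, x3 ≥ 0.
The optimal basis is {kidney beans}; yogurt, cheddar drop out. Binding constraint: calories.
That vertex is x1 = 2.476.
Cost = 0.42·2.476 = 1.0399.

€1.04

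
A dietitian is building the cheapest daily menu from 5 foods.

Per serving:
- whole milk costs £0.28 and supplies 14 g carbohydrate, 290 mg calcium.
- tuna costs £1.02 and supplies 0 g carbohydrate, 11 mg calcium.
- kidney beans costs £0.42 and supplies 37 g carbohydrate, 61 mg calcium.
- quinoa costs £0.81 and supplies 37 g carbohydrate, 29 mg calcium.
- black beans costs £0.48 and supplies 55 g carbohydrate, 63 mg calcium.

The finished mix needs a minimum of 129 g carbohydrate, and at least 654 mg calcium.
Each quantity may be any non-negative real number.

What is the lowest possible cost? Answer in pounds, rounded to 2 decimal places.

Let x1 = servings of whole milk, x2 = servings of tuna, x3 = servings of kidney beans, x4 = servings of quinoa, x5 = servings of black beans.
Minimize 0.28x1 + 1.02x2 + 0.42x3 + 0.81x4 + 0.48x5 subject to:
  14x1 + 37x3 + 37x4 + 55x5 ≥ 129   (carbohydrate)
  290x1 + 11x2 + 61x3 + 29x4 + 63x5 ≥ 654   (calcium)
  x1, x2, x3, x4, x5 ≥ 0.
The cheapest feasible vertex uses only whole milk, black beans; tuna, kidney beans, quinoa are not used. Binding constraints: carbohydrate and calcium.
Optimal quantities: whole milk = 1.848 servings, black beans = 1.875 servings.
Objective = 0.28·1.848 + 0.48·1.875 = 1.4174.

£1.42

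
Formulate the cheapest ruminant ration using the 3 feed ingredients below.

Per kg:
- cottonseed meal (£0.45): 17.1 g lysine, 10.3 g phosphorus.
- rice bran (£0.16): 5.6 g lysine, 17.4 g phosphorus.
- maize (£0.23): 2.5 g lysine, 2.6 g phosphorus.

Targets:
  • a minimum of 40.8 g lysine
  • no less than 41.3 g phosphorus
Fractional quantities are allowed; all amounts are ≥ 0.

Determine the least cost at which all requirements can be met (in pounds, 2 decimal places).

Let x1 = kg of cottonseed meal, x2 = kg of rice bran, x3 = kg of maize.
Minimise 0.45x1 + 0.16x2 + 0.23x3 with:
  17.1x1 + 5.6x2 + 2.5x3 ≥ 40.8   (lysine)
  10.3x1 + 17.4x2 + 2.6x3 ≥ 41.3   (phosphorus)
  x1, x2, x3 ≥ 0.
At the optimum only cottonseed meal, rice bran are positive (maize = 0). Binding constraints: lysine and phosphorus.
That vertex is x1 = 1.995, x2 = 1.192.
Total cost: 0.45·1.995 + 0.16·1.192 = 1.0885.

£1.09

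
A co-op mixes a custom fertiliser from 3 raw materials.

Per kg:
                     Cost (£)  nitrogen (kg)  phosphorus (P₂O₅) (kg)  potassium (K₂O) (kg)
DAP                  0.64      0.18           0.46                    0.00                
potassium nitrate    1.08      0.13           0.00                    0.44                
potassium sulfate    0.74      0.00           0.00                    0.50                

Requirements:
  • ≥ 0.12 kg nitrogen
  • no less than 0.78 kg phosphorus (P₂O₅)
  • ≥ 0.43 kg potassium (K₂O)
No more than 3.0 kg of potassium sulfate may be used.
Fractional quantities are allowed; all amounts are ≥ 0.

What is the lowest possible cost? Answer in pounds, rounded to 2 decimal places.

Let x1 = kg of DAP, x2 = kg of potassium nitrate, x3 = kg of potassium sulfate.
Minimise 0.64x1 + 1.08x2 + 0.74x3 with:
  0.18x1 + 0.13x2 ≥ 0.12   (nitrogen)
  0.46x1 ≥ 0.78   (phosphorus (P₂O₅))
  0.44x2 + 0.5x3 ≥ 0.43   (potassium (K₂O))
  x3 ≤ 3
  x1, x2, x3 ≥ 0.
The minimum-cost mix takes nothing from potassium nitrate — only DAP, potassium sulfate. There the phosphorus (P₂O₅) and potassium (K₂O) constraints are tight.
Optimal quantities: DAP = 1.696 kg, potassium sulfate = 0.86 kg.
Cost = 0.64·1.696 + 0.74·0.86 = 1.7218.

£1.72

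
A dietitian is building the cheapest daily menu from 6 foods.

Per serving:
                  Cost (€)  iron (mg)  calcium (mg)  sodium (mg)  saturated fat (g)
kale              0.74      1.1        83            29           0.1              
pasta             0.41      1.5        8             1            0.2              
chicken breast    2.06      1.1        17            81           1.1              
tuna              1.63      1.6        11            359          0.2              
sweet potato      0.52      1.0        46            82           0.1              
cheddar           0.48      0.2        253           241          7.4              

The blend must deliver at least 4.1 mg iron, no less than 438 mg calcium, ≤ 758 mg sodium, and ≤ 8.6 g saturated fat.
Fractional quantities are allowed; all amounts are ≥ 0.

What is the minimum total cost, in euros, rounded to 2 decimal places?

This is a linear program. Let x1 = servings of kale, x2 = servings of pasta, x3 = servings of chicken breast, x4 = servings of tuna, x5 = servings of sweet potato, x6 = servings of cheddar.
min 0.74x1 + 0.41x2 + 2.06x3 + 1.63x4 + 0.52x5 + 0.48x6 subject to:
  1.1x1 + 1.5x2 + 1.1x3 + 1.6x4 + 1x5 + 0.2x6 ≥ 4.1   (iron)
  83x1 + 8x2 + 17x3 + 11x4 + 46x5 + 253x6 ≥ 438   (calcium)
  29x1 + 1x2 + 81x3 + 359x4 + 82x5 + 241x6 ≤ 758   (sodium)
  0.1x1 + 0.2x2 + 1.1x3 + 0.2x4 + 0.1x5 + 7.4x6 ≤ 8.6   (saturated fat)
  x1, x2, x3, x4, x5, x6 ≥ 0.
The minimum-cost mix takes nothing from chicken breast, tuna, sweet potato — only kale, pasta, cheddar. Binding constraints: iron, calcium, saturated fat.
So kale = 1.791 servings, pasta = 1.273 servings, cheddar = 1.104 servings.
Cost = 0.74·1.791 + 0.41·1.273 + 0.48·1.104 = 2.3772.

€2.38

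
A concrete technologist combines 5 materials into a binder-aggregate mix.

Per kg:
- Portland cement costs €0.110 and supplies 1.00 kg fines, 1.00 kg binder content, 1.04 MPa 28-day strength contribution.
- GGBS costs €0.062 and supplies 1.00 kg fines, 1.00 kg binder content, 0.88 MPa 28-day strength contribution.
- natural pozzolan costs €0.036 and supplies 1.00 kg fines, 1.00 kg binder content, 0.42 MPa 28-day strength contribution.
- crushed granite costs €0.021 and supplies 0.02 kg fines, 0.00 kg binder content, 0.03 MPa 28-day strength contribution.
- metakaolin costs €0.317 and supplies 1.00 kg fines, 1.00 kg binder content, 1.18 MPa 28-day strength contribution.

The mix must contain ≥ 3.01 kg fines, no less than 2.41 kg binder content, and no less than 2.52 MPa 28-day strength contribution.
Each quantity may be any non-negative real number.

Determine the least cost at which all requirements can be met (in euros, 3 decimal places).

€0.179

Set it up as a linear program. Let x1 = kg of Portland cement, x2 = kg of GGBS, x3 = kg of natural pozzolan, x4 = kg of crushed granite, x5 = kg of metakaolin.
Minimize 0.11x1 + 0.062x2 + 0.036x3 + 0.021x4 + 0.317x5 with:
  1x1 + 1x2 + 1x3 + 0.02x4 + 1x5 ≥ 3.01   (fines)
  1x1 + 1x2 + 1x3 + 1x5 ≥ 2.41   (binder content)
  1.04x1 + 0.88x2 + 0.42x3 + 0.03x4 + 1.18x5 ≥ 2.52   (28-day strength contribution)
  x1, x2, x3, x4, x5 ≥ 0.
The optimal basis is {GGBS, natural pozzolan}; Portland cement, crushed granite, metakaolin drop out. Binding constraints: fines and 28-day strength contribution.
Solving gives x2 = 2.73, x3 = 0.28.
Cost = 0.062·2.73 + 0.036·0.28 = 0.17934.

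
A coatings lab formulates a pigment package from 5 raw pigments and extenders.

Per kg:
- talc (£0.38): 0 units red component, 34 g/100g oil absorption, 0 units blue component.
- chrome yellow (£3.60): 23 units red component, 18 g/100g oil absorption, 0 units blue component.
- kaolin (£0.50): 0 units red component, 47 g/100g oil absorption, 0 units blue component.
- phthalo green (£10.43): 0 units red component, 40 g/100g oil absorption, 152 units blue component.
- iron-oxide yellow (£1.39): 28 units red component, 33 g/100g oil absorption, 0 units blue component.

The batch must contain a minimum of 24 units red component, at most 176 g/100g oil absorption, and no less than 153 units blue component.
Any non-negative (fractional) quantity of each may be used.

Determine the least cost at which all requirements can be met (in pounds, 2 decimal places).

Let x1 = kg of talc, x2 = kg of chrome yellow, x3 = kg of kaolin, x4 = kg of phthalo green, x5 = kg of iron-oxide yellow.
min 0.38x1 + 3.6x2 + 0.5x3 + 10.43x4 + 1.39x5 with:
  23x2 + 28x5 ≥ 24   (red component)
  34x1 + 18x2 + 47x3 + 40x4 + 33x5 ≤ 176   (oil absorption)
  152x4 ≥ 153   (blue component)
  x1, x2, x3, x4, x5 ≥ 0.
The cheapest feasible vertex uses only phthalo green, iron-oxide yellow; talc, chrome yellow, kaolin are not used. There the red component and blue component constraints are tight.
So phthalo green = 1.007 kg, iron-oxide yellow = 0.8571 kg.
Cost = 10.43·1.007 + 1.39·0.8571 = 11.6944.

£11.69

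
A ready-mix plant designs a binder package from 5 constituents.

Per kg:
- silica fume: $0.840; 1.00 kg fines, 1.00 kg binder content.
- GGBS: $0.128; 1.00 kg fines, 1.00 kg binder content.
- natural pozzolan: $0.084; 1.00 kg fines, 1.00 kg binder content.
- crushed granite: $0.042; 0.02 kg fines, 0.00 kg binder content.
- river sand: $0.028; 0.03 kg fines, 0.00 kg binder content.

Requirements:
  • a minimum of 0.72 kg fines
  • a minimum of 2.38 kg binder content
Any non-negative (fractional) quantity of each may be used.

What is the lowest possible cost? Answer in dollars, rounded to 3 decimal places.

Let x1 = kg of silica fume, x2 = kg of GGBS, x3 = kg of natural pozzolan, x4 = kg of crushed granite, x5 = kg of river sand.
Minimize 0.84x1 + 0.128x2 + 0.084x3 + 0.042x4 + 0.028x5 subject to:
  1x1 + 1x2 + 1x3 + 0.02x4 + 0.03x5 ≥ 0.72   (fines)
  1x1 + 1x2 + 1x3 ≥ 2.38   (binder content)
  x1, x2, x3, x4, x5 ≥ 0.
At the optimum only natural pozzolan is positive (silica fume, GGBS, crushed granite, river sand = 0). Binding constraint: binder content.
So natural pozzolan = 2.38 kg.
Objective = 0.084·2.38 = 0.19992.

$0.200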